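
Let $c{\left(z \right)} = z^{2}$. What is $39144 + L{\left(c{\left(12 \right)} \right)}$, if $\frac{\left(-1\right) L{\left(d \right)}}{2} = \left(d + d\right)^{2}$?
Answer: $-126744$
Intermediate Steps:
$L{\left(d \right)} = - 8 d^{2}$ ($L{\left(d \right)} = - 2 \left(d + d\right)^{2} = - 2 \left(2 d\right)^{2} = - 2 \cdot 4 d^{2} = - 8 d^{2}$)
$39144 + L{\left(c{\left(12 \right)} \right)} = 39144 - 8 \left(12^{2}\right)^{2} = 39144 - 8 \cdot 144^{2} = 39144 - 165888 = -126744$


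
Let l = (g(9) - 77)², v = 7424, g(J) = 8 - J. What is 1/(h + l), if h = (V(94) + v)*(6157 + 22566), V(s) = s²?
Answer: 1/467042064 ≈ 2.1411e-9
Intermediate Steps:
l = 6084 (l = ((8 - 1*9) - 77)² = ((8 - 9) - 77)² = (-1 - 77)² = (-78)² = 6084)
h = 467035980 (h = (94² + 7424)*(6157 + 22566) = (8836 + 7424)*28723 = 16260*28723 = 467035980)
1/(h + l) = 1/(467035980 + 6084) = 1/467042064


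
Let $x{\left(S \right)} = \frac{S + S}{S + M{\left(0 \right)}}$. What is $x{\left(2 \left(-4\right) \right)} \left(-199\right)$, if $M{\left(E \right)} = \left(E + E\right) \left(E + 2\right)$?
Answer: $-398$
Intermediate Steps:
$M{\left(E \right)} = 2 E \left(2 + E\right)$
$x{\left(S \right)} = 2$ ($x{\left(S \right)} = \frac{S + S}{S + 2 \cdot 0 \left(2 + 0\right)} = \frac{2 S}{S + 2 \cdot 0 \cdot 2} = \frac{2 S}{S + 0} = \frac{2 S}{S} = 2$)
$x{\left(2 \left(-4\right) \right)} \left(-199\right) = 2 \left(-199\right) = -398$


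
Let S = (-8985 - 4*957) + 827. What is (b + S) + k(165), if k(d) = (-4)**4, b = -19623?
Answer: -31353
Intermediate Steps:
k(d) = 256
S = -11986 (S = (-8985 - 3828) + 827 = -12813 + 827 = -11986)
(b + S) + k(165) = (-19623 - 11986) + 256 = -31609 + 256 = -31353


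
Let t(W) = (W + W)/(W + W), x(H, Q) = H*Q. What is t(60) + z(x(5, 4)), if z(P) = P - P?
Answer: 1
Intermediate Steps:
z(P) = 0
t(W) = 1 (t(W) = (2*W)/((2*W)) = (2*W)*(1/(2*W)) = 1)
t(60) + z(x(5, 4)) = 1 + 0 = 1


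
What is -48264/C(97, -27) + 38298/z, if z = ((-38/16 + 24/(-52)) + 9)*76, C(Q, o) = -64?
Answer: 81441891/97432 ≈ 835.88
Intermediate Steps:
z = 12179/26 (z = ((-38*1/16 + 24*(-1/52)) + 9)*76 = ((-19/8 - 6/13) + 9)*76 = (-295/104 + 9)*76 = (641/104)*76 = 12179/26 ≈ 468.42)
-48264/C(97, -27) + 38298/z = -48264/(-64) + 38298/(12179/26) = -48264*(-1/64) + 38298*(26/12179) = 6033/8 + 995748/12179 = 81441891/97432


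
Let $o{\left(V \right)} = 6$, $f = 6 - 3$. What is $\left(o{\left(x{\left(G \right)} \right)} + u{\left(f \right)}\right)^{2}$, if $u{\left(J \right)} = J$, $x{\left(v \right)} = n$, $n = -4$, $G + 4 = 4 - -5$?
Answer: $81$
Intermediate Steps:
$G = 5$ ($G = -4 + \left(4 - -5\right) = -4 + \left(4 + 5\right) = -4 + 9 = 5$)
$x{\left(v \right)} = -4$
$f = 3$
$\left(o{\left(x{\left(G \right)} \right)} + u{\left(f \right)}\right)^{2} = \left(6 + 3\right)^{2} = 9^{2} = 81$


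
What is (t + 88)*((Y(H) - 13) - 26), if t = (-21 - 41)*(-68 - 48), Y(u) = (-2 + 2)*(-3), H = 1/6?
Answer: -283920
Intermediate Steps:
H = ⅙ (H = 1*(⅙) = ⅙ ≈ 0.16667)
Y(u) = 0 (Y(u) = 0*(-3) = 0)
t = 7192 (t = -62*(-116) = 7192)
(t + 88)*((Y(H) - 13) - 26) = (7192 + 88)*((0 - 13) - 26) = 7280*(-13 - 26) = 7280*(-39) = -283920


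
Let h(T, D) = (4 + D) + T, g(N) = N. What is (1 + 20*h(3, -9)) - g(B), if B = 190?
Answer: -229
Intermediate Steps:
h(T, D) = 4 + D + T
(1 + 20*h(3, -9)) - g(B) = (1 + 20*(4 - 9 + 3)) - 1*190 = (1 + 20*(-2)) - 190 = (1 - 40) - 190 = -39 - 190 = -229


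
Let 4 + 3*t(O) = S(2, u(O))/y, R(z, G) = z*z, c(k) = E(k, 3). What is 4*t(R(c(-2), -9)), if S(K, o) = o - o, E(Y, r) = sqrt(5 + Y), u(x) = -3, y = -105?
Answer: -16/3 ≈ -5.3333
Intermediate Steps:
S(K, o) = 0
c(k) = sqrt(5 + k)
R(z, G) = z**2
t(O) = -4/3 (t(O) = -4/3 + (0/(-105))/3 = -4/3 + (0*(-1/105))/3 = -4/3 + (1/3)*0 = -4/3 + 0 = -4/3)
4*t(R(c(-2), -9)) = 4*(-4/3) = -16/3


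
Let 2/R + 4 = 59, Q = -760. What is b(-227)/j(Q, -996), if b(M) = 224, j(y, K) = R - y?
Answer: 6160/20901 ≈ 0.29472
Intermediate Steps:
R = 2/55 (R = 2/(-4 + 59) = 2/55 ≈ 0.036364)
j(y, K) = 2/55 - y
b(-227)/j(Q, -996) = 224/(2/55 - 1*(-760)) = 224/(2/55 + 760) = 224/(41802/55) = 224*(55/41802) = 6160/20901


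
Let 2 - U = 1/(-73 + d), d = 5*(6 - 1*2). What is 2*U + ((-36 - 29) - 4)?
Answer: -3443/53 ≈ -64.962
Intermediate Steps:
d = 20 (d = 5*(6 - 2) = 5*4 = 20)
U = 107/53 (U = 2 - 1/(-73 + 20) = 2 - 1/(-53) = 2 - 1*(-1/53) = 2 + 1/53 = 107/53 ≈ 2.0189)
2*U + ((-36 - 29) - 4) = 2*(107/53) + ((-36 - 29) - 4) = 214/53 + (-65 - 4) = 214/53 - 69 = -3443/53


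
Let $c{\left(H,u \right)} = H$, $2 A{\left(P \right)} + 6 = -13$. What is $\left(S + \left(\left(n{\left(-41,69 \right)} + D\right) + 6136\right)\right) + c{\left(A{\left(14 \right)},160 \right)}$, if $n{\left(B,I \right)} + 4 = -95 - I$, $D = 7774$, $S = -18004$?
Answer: $- \frac{8543}{2} \approx -4271.5$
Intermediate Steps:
$A{\left(P \right)} = - \frac{19}{2}$ ($A{\left(P \right)} = -3 + \frac{1}{2} \left(-13\right) = -3 - \frac{13}{2} = - \frac{19}{2}$)
$n{\left(B,I \right)} = -99 - I$ ($n{\left(B,I \right)} = -4 - \left(95 + I\right) = -99 - I$)
$\left(S + \left(\left(n{\left(-41,69 \right)} + D\right) + 6136\right)\right) + c{\left(A{\left(14 \right)},160 \right)} = \left(-18004 + \left(\left(\left(-99 - 69\right) + 7774\right) + 6136\right)\right) - \frac{19}{2} = \left(-18004 + \left(\left(-168 + 7774\right) + 6136\right)\right) - \frac{19}{2} = \left(-18004 + \left(7606 + 6136\right)\right) - \frac{19}{2} = \left(-18004 + 13742\right) - \frac{19}{2} = -4262 - \frac{19}{2} = - \frac{8543}{2}$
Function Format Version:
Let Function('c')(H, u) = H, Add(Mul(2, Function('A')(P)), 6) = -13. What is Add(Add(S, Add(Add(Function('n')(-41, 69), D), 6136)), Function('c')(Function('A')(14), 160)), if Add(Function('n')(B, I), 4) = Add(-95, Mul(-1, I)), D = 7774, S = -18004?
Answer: Rational(-8543, 2) ≈ -4271.5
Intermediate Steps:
Function('A')(P) = Rational(-19, 2) (Function('A')(P) = Add(-3, Mul(Rational(1, 2), -13)) = Add(-3, Rational(-13, 2)) = Rational(-19, 2))
Function('n')(B, I) = Add(-99, Mul(-1, I)) (Function('n')(B, I) = Add(-4, Add(-95, Mul(-1, I))) = Add(-99, Mul(-1, I)))
Add(Add(S, Add(Add(Function('n')(-41, 69), D), 6136)), Function('c')(Function('A')(14), 160)) = Add(Add(-18004, Add(Add(Add(-99, Mul(-1, 69)), 7774), 6136)), Rational(-19, 2)) = Add(Add(-18004, Add(Add(Add(-99, -69), 7774), 6136)), Rational(-19, 2)) = Add(Add(-18004, Add(Add(-168, 7774), 6136)), Rational(-19, 2)) = Add(Add(-18004, Add(7606, 6136)), Rational(-19, 2)) = Add(Add(-18004, 13742), Rational(-19, 2)) = Add(-4262, Rational(-19, 2)) = Rational(-8543, 2)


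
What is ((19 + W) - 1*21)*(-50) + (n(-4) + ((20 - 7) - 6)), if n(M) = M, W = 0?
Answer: 103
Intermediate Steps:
((19 + W) - 1*21)*(-50) + (n(-4) + ((20 - 7) - 6)) = ((19 + 0) - 1*21)*(-50) + (-4 + ((20 - 7) - 6)) = (19 - 21)*(-50) + (-4 + (13 - 6)) = -2*(-50) + (-4 + 7) = 100 + 3 = 103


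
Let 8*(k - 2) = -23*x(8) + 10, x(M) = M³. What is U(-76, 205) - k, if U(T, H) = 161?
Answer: 6519/4 ≈ 1629.8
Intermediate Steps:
k = -5875/4 (k = 2 + (-23*8³ + 10)/8 = 2 + (-23*512 + 10)/8 = 2 + (-11776 + 10)/8 = 2 + (⅛)*(-11766) = 2 - 5883/4 = -5875/4 ≈ -1468.8)
U(-76, 205) - k = 161 - 1*(-5875/4) = 161 + 5875/4 = 6519/4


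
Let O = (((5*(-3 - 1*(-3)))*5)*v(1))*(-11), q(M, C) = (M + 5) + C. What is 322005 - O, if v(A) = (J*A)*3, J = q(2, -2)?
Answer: 322005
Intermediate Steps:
q(M, C) = 5 + C + M (q(M, C) = (5 + M) + C = 5 + C + M)
J = 5 (J = 5 - 2 + 2 = 5)
v(A) = 15*A (v(A) = (5*A)*3 = 15*A)
O = 0 (O = (((5*(-3 - 1*(-3)))*5)*(15*1))*(-11) = (((5*(-3 + 3))*5)*15)*(-11) = (((5*0)*5)*15)*(-11) = ((0*5)*15)*(-11) = (0*15)*(-11) = 0*(-11) = 0)
322005 - O = 322005 - 1*0 = 322005 + 0 = 322005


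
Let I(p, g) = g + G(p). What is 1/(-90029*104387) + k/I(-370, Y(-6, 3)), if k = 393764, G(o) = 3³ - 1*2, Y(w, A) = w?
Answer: 3700537851557353/178559287237 ≈ 20724.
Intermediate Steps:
G(o) = 25 (G(o) = 27 - 2 = 25)
I(p, g) = 25 + g (I(p, g) = g + 25 = 25 + g)
1/(-90029*104387) + k/I(-370, Y(-6, 3)) = 1/(-90029*104387) + 393764/(25 - 6) = -1/90029*1/104387 + 393764/19 = -1/9397857223 + 393764*(1/19) = -1/9397857223 + 393764/19 = 3700537851557353/178559287237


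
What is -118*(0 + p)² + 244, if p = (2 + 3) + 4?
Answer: -9314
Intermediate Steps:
p = 9 (p = 5 + 4 = 9)
-118*(0 + p)² + 244 = -118*(0 + 9)² + 244 = -118*9² + 244 = -118*81 + 244 = -9558 + 244 = -9314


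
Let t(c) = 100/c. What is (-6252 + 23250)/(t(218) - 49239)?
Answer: -1852782/5367001 ≈ -0.34522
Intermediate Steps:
(-6252 + 23250)/(t(218) - 49239) = (-6252 + 23250)/(100/218 - 49239) = 16998/(100*(1/218) - 49239) = 16998/(50/109 - 49239) = 16998/(-5367001/109) = 16998*(-109/5367001) = -1852782/5367001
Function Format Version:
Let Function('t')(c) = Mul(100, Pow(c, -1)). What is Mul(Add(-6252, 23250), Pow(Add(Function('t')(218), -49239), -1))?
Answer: Rational(-1852782, 5367001) ≈ -0.34522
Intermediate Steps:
Mul(Add(-6252, 23250), Pow(Add(Function('t')(218), -49239), -1)) = Mul(Add(-6252, 23250), Pow(Add(Mul(100, Pow(218, -1)), -49239), -1)) = Mul(16998, Pow(Add(Mul(100, Rational(1, 218)), -49239), -1)) = Mul(16998, Pow(Add(Rational(50, 109), -49239), -1)) = Mul(16998, Pow(Rational(-5367001, 109), -1)) = Mul(16998, Rational(-109, 5367001)) = Rational(-1852782, 5367001)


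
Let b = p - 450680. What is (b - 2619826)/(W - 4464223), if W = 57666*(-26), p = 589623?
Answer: 2480883/5963539 ≈ 0.41601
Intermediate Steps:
b = 138943 (b = 589623 - 450680 = 138943)
W = -1499316
(b - 2619826)/(W - 4464223) = (138943 - 2619826)/(-1499316 - 4464223) = -2480883/(-5963539) = -2480883*(-1/5963539) = 2480883/5963539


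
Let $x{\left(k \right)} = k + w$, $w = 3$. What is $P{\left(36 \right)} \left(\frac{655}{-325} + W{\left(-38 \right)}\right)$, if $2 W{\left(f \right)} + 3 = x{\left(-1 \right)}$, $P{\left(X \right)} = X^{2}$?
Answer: $- \frac{211896}{65} \approx -3259.9$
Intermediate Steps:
$x{\left(k \right)} = 3 + k$ ($x{\left(k \right)} = k + 3 = 3 + k$)
$W{\left(f \right)} = - \frac{1}{2}$ ($W{\left(f \right)} = - \frac{3}{2} + \frac{3 - 1}{2} = - \frac{3}{2} + \frac{1}{2} \cdot 2 = - \frac{3}{2} + 1 = - \frac{1}{2}$)
$P{\left(36 \right)} \left(\frac{655}{-325} + W{\left(-38 \right)}\right) = 36^{2} \left(\frac{655}{-325} - \frac{1}{2}\right) = 1296 \left(655 \left(- \frac{1}{325}\right) - \frac{1}{2}\right) = 1296 \left(- \frac{131}{65} - \frac{1}{2}\right) = 1296 \left(- \frac{327}{130}\right) = - \frac{211896}{65}$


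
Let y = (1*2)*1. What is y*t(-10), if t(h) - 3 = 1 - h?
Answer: 28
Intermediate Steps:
t(h) = 4 - h (t(h) = 3 + (1 - h) = 4 - h)
y = 2 (y = 2*1 = 2)
y*t(-10) = 2*(4 - 1*(-10)) = 2*(4 + 10) = 2*14 = 28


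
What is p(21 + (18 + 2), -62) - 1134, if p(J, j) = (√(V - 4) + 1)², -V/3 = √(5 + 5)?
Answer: -1134 + (1 + I*√(4 + 3*√10))² ≈ -1146.5 + 7.3449*I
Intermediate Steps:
V = -3*√10 (V = -3*√(5 + 5) = -3*√10 ≈ -9.4868)
p(J, j) = (1 + √(-4 - 3*√10))² (p(J, j) = (√(-3*√10 - 4) + 1)² = (√(-4 - 3*√10) + 1)² = (1 + √(-4 - 3*√10))²)
p(21 + (18 + 2), -62) - 1134 = (1 + I*√(4 + 3*√10))² - 1134 = -1134 + (1 + I*√(4 + 3*√10))²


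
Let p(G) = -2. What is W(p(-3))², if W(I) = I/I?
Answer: 1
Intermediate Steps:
W(I) = 1
W(p(-3))² = 1² = 1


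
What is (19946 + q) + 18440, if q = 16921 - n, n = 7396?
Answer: 47911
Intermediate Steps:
q = 9525 (q = 16921 - 1*7396 = 16921 - 7396 = 9525)
(19946 + q) + 18440 = (19946 + 9525) + 18440 = 29471 + 18440 = 47911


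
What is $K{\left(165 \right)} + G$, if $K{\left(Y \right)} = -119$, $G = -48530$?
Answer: $-48649$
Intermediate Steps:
$K{\left(165 \right)} + G = -119 - 48530 = -48649$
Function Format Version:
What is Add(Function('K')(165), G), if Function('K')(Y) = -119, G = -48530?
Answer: -48649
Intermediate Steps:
Add(Function('K')(165), G) = Add(-119, -48530) = -48649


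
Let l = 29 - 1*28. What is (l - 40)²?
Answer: 1521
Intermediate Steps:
l = 1 (l = 29 - 28 = 1)
(l - 40)² = (1 - 40)² = (-39)² = 1521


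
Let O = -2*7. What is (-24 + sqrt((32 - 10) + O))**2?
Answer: 584 - 96*sqrt(2) ≈ 448.24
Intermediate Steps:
O = -14
(-24 + sqrt((32 - 10) + O))**2 = (-24 + sqrt((32 - 10) - 14))**2 = (-24 + sqrt(22 - 14))**2 = (-24 + sqrt(8))**2 = (-24 + 2*sqrt(2))**2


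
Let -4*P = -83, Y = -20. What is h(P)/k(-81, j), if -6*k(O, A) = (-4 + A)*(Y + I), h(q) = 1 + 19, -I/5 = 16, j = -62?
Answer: -1/55 ≈ -0.018182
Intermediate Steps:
P = 83/4 (P = -¼*(-83) = 83/4 ≈ 20.750)
I = -80 (I = -5*16 = -80)
h(q) = 20
k(O, A) = -200/3 + 50*A/3 (k(O, A) = -(-4 + A)*(-20 - 80)/6 = -(-4 + A)*(-100)/6 = -(400 - 100*A)/6 = -200/3 + 50*A/3)
h(P)/k(-81, j) = 20/(-200/3 + (50/3)*(-62)) = 20/(-200/3 - 3100/3) = 20/(-1100) = 20*(-1/1100) = -1/55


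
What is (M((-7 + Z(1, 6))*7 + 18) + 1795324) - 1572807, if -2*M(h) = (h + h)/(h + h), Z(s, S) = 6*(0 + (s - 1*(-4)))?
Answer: 445033/2 ≈ 2.2252e+5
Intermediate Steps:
Z(s, S) = 24 + 6*s (Z(s, S) = 6*(0 + (s + 4)) = 6*(0 + (4 + s)) = 6*(4 + s) = 24 + 6*s)
M(h) = -1/2 (M(h) = -(h + h)/(2*(h + h)) = -2*h/(2*(2*h)) = -2*h*1/(2*h)/2 = -1/2*1 = -1/2)
(M((-7 + Z(1, 6))*7 + 18) + 1795324) - 1572807 = (-1/2 + 1795324) - 1572807 = 3590647/2 - 1572807 = 445033/2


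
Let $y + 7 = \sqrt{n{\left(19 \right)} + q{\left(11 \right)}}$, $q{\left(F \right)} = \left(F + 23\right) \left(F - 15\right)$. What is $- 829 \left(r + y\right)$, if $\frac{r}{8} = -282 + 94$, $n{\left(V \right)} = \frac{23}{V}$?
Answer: $1252619 - \frac{829 i \sqrt{48659}}{19} \approx 1.2526 \cdot 10^{6} - 9624.6 i$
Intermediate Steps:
$q{\left(F \right)} = \left(-15 + F\right) \left(23 + F\right)$ ($q{\left(F \right)} = \left(23 + F\right) \left(-15 + F\right) = \left(-15 + F\right) \left(23 + F\right)$)
$r = -1504$ ($r = 8 \left(-282 + 94\right) = 8 \left(-188\right) = -1504$)
$y = -7 + \frac{i \sqrt{48659}}{19}$ ($y = -7 + \sqrt{\frac{23}{19} + \left(-345 + 11^{2} + 8 \cdot 11\right)} = -7 + \sqrt{23 \cdot \frac{1}{19} + \left(-345 + 121 + 88\right)} = -7 + \sqrt{\frac{23}{19} - 136} = -7 + \sqrt{- \frac{2561}{19}} = -7 + \frac{i \sqrt{48659}}{19} \approx -7.0 + 11.61 i$)
$- 829 \left(r + y\right) = - 829 \left(-1504 - \left(7 - \frac{i \sqrt{48659}}{19}\right)\right) = - 829 \left(-1511 + \frac{i \sqrt{48659}}{19}\right) = 1252619 - \frac{829 i \sqrt{48659}}{19}$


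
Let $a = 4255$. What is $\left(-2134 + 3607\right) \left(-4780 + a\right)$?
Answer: $-773325$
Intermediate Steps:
$\left(-2134 + 3607\right) \left(-4780 + a\right) = \left(-2134 + 3607\right) \left(-4780 + 4255\right) = 1473 \left(-525\right) = -773325$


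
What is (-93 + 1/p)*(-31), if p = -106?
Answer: 305629/106 ≈ 2883.3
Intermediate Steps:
(-93 + 1/p)*(-31) = (-93 + 1/(-106))*(-31) = (-93 - 1/106)*(-31) = -9859/106*(-31) = 305629/106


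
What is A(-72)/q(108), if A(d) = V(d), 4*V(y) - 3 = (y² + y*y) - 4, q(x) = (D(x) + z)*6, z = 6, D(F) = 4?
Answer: 10367/240 ≈ 43.196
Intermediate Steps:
q(x) = 60 (q(x) = (4 + 6)*6 = 10*6 = 60)
V(y) = -¼ + y²/2 (V(y) = ¾ + ((y² + y*y) - 4)/4 = ¾ + ((y² + y²) - 4)/4 = ¾ + (2*y² - 4)/4 = ¾ + (-4 + 2*y²)/4 = ¾ + (-1 + y²/2) = -¼ + y²/2)
A(d) = -¼ + d²/2
A(-72)/q(108) = (-¼ + (½)*(-72)²)/60 = (-¼ + (½)*5184)*(1/60) = (-¼ + 2592)*(1/60) = (10367/4)*(1/60) = 10367/240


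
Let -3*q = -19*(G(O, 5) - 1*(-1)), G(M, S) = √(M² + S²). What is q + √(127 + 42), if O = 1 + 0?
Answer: 58/3 + 19*√26/3 ≈ 51.627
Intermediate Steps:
O = 1
q = 19/3 + 19*√26/3 (q = -(-19)*(√(1² + 5²) - 1*(-1))/3 = -(-19)*(√(1 + 25) + 1)/3 = -(-19)*(√26 + 1)/3 = -(-19)*(1 + √26)/3 = -(-19 - 19*√26)/3 = 19/3 + 19*√26/3 ≈ 38.627)
q + √(127 + 42) = (19/3 + 19*√26/3) + √(127 + 42) = (19/3 + 19*√26/3) + √169 = (19/3 + 19*√26/3) + 13 = 58/3 + 19*√26/3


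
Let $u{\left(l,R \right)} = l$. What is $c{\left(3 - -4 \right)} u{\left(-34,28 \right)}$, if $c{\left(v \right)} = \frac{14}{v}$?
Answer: $-68$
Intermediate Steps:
$c{\left(3 - -4 \right)} u{\left(-34,28 \right)} = \frac{14}{3 - -4} \left(-34\right) = \frac{14}{3 + 4} \left(-34\right) = \frac{14}{7} \left(-34\right) = 14 \cdot \frac{1}{7} \left(-34\right) = 2 \left(-34\right) = -68$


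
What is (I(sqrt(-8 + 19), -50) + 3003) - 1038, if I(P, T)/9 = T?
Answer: 1515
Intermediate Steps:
I(P, T) = 9*T
(I(sqrt(-8 + 19), -50) + 3003) - 1038 = (9*(-50) + 3003) - 1038 = (-450 + 3003) - 1038 = 2553 - 1038 = 1515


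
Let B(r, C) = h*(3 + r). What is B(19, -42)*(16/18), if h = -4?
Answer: -704/9 ≈ -78.222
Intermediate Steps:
B(r, C) = -12 - 4*r (B(r, C) = -4*(3 + r) = -12 - 4*r)
B(19, -42)*(16/18) = (-12 - 4*19)*(16/18) = (-12 - 76)*(16*(1/18)) = -88*8/9 = -704/9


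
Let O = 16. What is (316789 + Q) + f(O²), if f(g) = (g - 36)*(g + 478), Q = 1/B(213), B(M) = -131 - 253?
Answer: 183655295/384 ≈ 4.7827e+5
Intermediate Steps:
B(M) = -384
Q = -1/384 (Q = 1/(-384) = -1/384 ≈ -0.0026042)
f(g) = (-36 + g)*(478 + g)
(316789 + Q) + f(O²) = (316789 - 1/384) + (-17208 + (16²)² + 442*16²) = 121646975/384 + (-17208 + 256² + 442*256) = 121646975/384 + (-17208 + 65536 + 113152) = 121646975/384 + 161480 = 183655295/384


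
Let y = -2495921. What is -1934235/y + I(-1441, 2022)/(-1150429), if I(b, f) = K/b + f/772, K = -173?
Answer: 1237710312819842881/1597136156318028634 ≈ 0.77496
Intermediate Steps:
I(b, f) = -173/b + f/772
-1934235/y + I(-1441, 2022)/(-1150429) = -1934235/(-2495921) + (-173/(-1441) + (1/772)*2022)/(-1150429) = -1934235*(-1/2495921) + (-173*(-1/1441) + 1011/386)*(-1/1150429) = 1934235/2495921 + (173/1441 + 1011/386)*(-1/1150429) = 1934235/2495921 + (1523629/556226)*(-1/1150429) = 1934235/2495921 - 1523629/639898520954 = 1237710312819842881/1597136156318028634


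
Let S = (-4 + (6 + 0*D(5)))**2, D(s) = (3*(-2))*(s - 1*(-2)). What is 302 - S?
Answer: 298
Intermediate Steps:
D(s) = -12 - 6*s (D(s) = -6*(s + 2) = -6*(2 + s) = -12 - 6*s)
S = 4 (S = (-4 + (6 + 0*(-12 - 6*5)))**2 = (-4 + (6 + 0*(-12 - 30)))**2 = (-4 + (6 + 0*(-42)))**2 = (-4 + (6 + 0))**2 = (-4 + 6)**2 = 2**2 = 4)
302 - S = 302 - 1*4 = 302 - 4 = 298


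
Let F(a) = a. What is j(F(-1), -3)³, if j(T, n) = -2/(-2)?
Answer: 1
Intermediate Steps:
j(T, n) = 1 (j(T, n) = -2*(-½) = 1)
j(F(-1), -3)³ = 1³ = 1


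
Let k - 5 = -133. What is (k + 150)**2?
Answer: 484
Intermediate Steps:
k = -128 (k = 5 - 133 = -128)
(k + 150)**2 = (-128 + 150)**2 = 22**2 = 484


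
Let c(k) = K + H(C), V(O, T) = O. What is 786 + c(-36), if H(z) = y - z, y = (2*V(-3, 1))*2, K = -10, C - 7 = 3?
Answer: 754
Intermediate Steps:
C = 10 (C = 7 + 3 = 10)
y = -12 (y = (2*(-3))*2 = -6*2 = -12)
H(z) = -12 - z
c(k) = -32 (c(k) = -10 + (-12 - 1*10) = -10 + (-12 - 10) = -10 - 22 = -32)
786 + c(-36) = 786 - 32 = 754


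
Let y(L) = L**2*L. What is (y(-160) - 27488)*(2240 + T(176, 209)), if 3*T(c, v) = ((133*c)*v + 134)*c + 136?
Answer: -1183537699562752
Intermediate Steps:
T(c, v) = 136/3 + c*(134 + 133*c*v)/3 (T(c, v) = (((133*c)*v + 134)*c + 136)/3 = ((133*c*v + 134)*c + 136)/3 = ((134 + 133*c*v)*c + 136)/3 = (c*(134 + 133*c*v) + 136)/3 = (136 + c*(134 + 133*c*v))/3 = 136/3 + c*(134 + 133*c*v)/3)
y(L) = L**3
(y(-160) - 27488)*(2240 + T(176, 209)) = ((-160)**3 - 27488)*(2240 + (136/3 + (134/3)*176 + (133/3)*209*176**2)) = (-4096000 - 27488)*(2240 + (136/3 + 23584/3 + (133/3)*209*30976)) = -4123488*(2240 + (136/3 + 23584/3 + 861039872/3)) = -4123488*(2240 + 861063592/3) = -4123488*861070312/3 = -1183537699562752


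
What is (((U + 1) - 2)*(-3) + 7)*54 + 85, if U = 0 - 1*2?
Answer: 949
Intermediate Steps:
U = -2 (U = 0 - 2 = -2)
(((U + 1) - 2)*(-3) + 7)*54 + 85 = (((-2 + 1) - 2)*(-3) + 7)*54 + 85 = ((-1 - 2)*(-3) + 7)*54 + 85 = (-3*(-3) + 7)*54 + 85 = (9 + 7)*54 + 85 = 16*54 + 85 = 864 + 85 = 949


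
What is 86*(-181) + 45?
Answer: -15521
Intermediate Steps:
86*(-181) + 45 = -15566 + 45 = -15521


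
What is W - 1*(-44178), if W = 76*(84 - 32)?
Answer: 48130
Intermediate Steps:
W = 3952 (W = 76*52 = 3952)
W - 1*(-44178) = 3952 - 1*(-44178) = 3952 + 44178 = 48130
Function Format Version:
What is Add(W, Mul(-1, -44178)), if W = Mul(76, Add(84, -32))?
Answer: 48130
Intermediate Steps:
W = 3952 (W = Mul(76, 52) = 3952)
Add(W, Mul(-1, -44178)) = Add(3952, Mul(-1, -44178)) = Add(3952, 44178) = 48130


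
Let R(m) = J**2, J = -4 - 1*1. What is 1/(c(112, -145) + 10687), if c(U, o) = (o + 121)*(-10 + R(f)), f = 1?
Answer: 1/10327 ≈ 9.6834e-5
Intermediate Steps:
J = -5 (J = -4 - 1 = -5)
R(m) = 25 (R(m) = (-5)**2 = 25)
c(U, o) = 1815 + 15*o (c(U, o) = (o + 121)*(-10 + 25) = (121 + o)*15 = 1815 + 15*o)
1/(c(112, -145) + 10687) = 1/((1815 + 15*(-145)) + 10687) = 1/((1815 - 2175) + 10687) = 1/(-360 + 10687) = 1/10327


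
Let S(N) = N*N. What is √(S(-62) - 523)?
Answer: 9*√41 ≈ 57.628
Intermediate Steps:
S(N) = N²
√(S(-62) - 523) = √((-62)² - 523) = √(3844 - 523) = √3321 = 9*√41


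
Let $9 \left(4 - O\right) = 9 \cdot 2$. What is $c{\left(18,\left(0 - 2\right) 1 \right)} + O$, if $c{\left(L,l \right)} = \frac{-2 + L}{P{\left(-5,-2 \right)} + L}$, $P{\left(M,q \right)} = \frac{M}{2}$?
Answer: $\frac{94}{31} \approx 3.0323$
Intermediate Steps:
$P{\left(M,q \right)} = \frac{M}{2}$ ($P{\left(M,q \right)} = M \frac{1}{2} = \frac{M}{2}$)
$c{\left(L,l \right)} = \frac{-2 + L}{- \frac{5}{2} + L}$ ($c{\left(L,l \right)} = \frac{-2 + L}{\frac{1}{2} \left(-5\right) + L} = \frac{-2 + L}{- \frac{5}{2} + L}$)
$O = 2$ ($O = 4 - \frac{9 \cdot 2}{9} = 4 - 2 = 2$)
$c{\left(18,\left(0 - 2\right) 1 \right)} + O = \frac{2 \left(-2 + 18\right)}{-5 + 2 \cdot 18} + 2 = 2 \frac{1}{-5 + 36} \cdot 16 + 2 = 2 \cdot \frac{1}{31} \cdot 16 + 2 = \frac{32}{31} + 2 = \frac{94}{31}$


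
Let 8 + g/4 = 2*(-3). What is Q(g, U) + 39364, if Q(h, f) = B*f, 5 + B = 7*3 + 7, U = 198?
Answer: 43918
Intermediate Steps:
B = 23 (B = -5 + (7*3 + 7) = -5 + (21 + 7) = -5 + 28 = 23)
g = -56 (g = -32 + 4*(2*(-3)) = -32 + 4*(-6) = -32 - 24 = -56)
Q(h, f) = 23*f
Q(g, U) + 39364 = 23*198 + 39364 = 4554 + 39364 = 43918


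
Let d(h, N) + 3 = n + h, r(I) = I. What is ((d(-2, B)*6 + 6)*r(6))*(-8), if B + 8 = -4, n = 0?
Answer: 1152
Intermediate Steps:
B = -12 (B = -8 - 4 = -12)
d(h, N) = -3 + h (d(h, N) = -3 + (0 + h) = -3 + h)
((d(-2, B)*6 + 6)*r(6))*(-8) = (((-3 - 2)*6 + 6)*6)*(-8) = ((-5*6 + 6)*6)*(-8) = ((-30 + 6)*6)*(-8) = -24*6*(-8) = -144*(-8) = 1152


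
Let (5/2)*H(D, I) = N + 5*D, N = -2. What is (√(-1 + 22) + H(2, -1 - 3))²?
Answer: 781/25 + 32*√21/5 ≈ 60.568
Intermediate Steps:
H(D, I) = -⅘ + 2*D (H(D, I) = 2*(-2 + 5*D)/5 = -⅘ + 2*D)
(√(-1 + 22) + H(2, -1 - 3))² = (√(-1 + 22) + (-⅘ + 2*2))² = (√21 + (-⅘ + 4))² = (√21 + 16/5)² = (16/5 + √21)²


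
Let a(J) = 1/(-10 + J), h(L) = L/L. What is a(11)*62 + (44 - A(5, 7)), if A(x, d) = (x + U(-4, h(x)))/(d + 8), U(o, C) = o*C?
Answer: 1589/15 ≈ 105.93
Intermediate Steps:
h(L) = 1
U(o, C) = C*o
A(x, d) = (-4 + x)/(8 + d) (A(x, d) = (x + 1*(-4))/(d + 8) = (x - 4)/(8 + d) = (-4 + x)/(8 + d))
a(11)*62 + (44 - A(5, 7)) = 62/(-10 + 11) + (44 - (-4 + 5)/(8 + 7)) = 62/1 + (44 - 1/15) = 1*62 + (44 - 1/15) = 62 + (44 - 1*1/15) = 62 + (44 - 1/15) = 62 + 659/15 = 1589/15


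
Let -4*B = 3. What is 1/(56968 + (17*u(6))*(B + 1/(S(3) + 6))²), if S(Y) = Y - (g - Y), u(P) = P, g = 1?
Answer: 968/55187915 ≈ 1.7540e-5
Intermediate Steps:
S(Y) = -1 + 2*Y (S(Y) = Y - (1 - Y) = Y + (-1 + Y) = -1 + 2*Y)
B = -¾ (B = -¼*3 = -¾ ≈ -0.75000)
1/(56968 + (17*u(6))*(B + 1/(S(3) + 6))²) = 1/(56968 + (17*6)*(-¾ + 1/((-1 + 2*3) + 6))²) = 1/(56968 + 102*(-¾ + 1/((-1 + 6) + 6))²) = 1/(56968 + 102*(-¾ + 1/(5 + 6))²) = 1/(56968 + 102*(-¾ + 1/11)²) = 1/(56968 + 102*(-29/44)²) = 1/(56968 + 102*(841/1936)) = 1/(56968 + 42891/968) = 1/(55187915/968) = 968/55187915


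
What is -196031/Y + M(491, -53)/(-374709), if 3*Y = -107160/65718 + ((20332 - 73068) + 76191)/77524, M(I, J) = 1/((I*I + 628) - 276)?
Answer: 45175818082758279773860187/102017600016062921925 ≈ 4.4282e+5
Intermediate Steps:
M(I, J) = 1/(352 + I**2) (M(I, J) = 1/((I**2 + 628) - 276) = 1/((628 + I**2) - 276) = 1/(352 + I**2))
Y = -1127676025/2547361116 (Y = (-107160/65718 + ((20332 - 73068) + 76191)/77524)/3 = (-107160*1/65718 + (-52736 + 76191)*(1/77524))/3 = (-17860/10953 + 23455*(1/77524))/3 = (-17860/10953 + 23455/77524)/3 = (1/3)*(-1127676025/849120372) = -1127676025/2547361116 ≈ -0.44268)
-196031/Y + M(491, -53)/(-374709) = -196031/(-1127676025/2547361116) + 1/((352 + 491**2)*(-374709)) = -196031*(-2547361116/1127676025) - 1/374709/(352 + 241081) = 499361746930596/1127676025 - 1/374709/241433 = 499361746930596/1127676025 + (1/241433)*(-1/374709) = 499361746930596/1127676025 - 1/90467117997 = 45175818082758279773860187/102017600016062921925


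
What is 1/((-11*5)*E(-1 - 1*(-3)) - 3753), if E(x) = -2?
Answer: -1/3643 ≈ -0.00027450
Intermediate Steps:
1/((-11*5)*E(-1 - 1*(-3)) - 3753) = 1/(-11*5*(-2) - 3753) = 1/(-55*(-2) - 3753) = 1/(110 - 3753) = 1/(-3643) = -1/3643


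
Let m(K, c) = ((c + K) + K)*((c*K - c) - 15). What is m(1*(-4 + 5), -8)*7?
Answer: 630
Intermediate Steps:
m(K, c) = (c + 2*K)*(-15 - c + K*c) (m(K, c) = ((K + c) + K)*((K*c - c) - 15) = (c + 2*K)*((-c + K*c) - 15) = (c + 2*K)*(-15 - c + K*c))
m(1*(-4 + 5), -8)*7 = (-1*(-8)**2 - 30*(-4 + 5) - 15*(-8) + (1*(-4 + 5))*(-8)**2 - 2*1*(-4 + 5)*(-8) + 2*(-8)*(1*(-4 + 5))**2)*7 = (-1*64 - 30 + 120 + (1*1)*64 - 2*1*1*(-8) + 2*(-8)*(1*1)**2)*7 = (-64 - 30*1 + 120 + 1*64 - 2*1*(-8) + 2*(-8)*1**2)*7 = (-64 - 30 + 120 + 64 + 16 + 2*(-8)*1)*7 = (-64 - 30 + 120 + 64 + 16 - 16)*7 = 90*7 = 630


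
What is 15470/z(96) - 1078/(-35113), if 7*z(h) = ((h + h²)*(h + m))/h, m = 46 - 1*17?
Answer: 763091504/85149025 ≈ 8.9618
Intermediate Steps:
m = 29 (m = 46 - 17 = 29)
z(h) = (29 + h)*(h + h²)/(7*h) (z(h) = (((h + h²)*(h + 29))/h)/7 = (((h + h²)*(29 + h))/h)/7 = (((29 + h)*(h + h²))/h)/7 = ((29 + h)*(h + h²)/h)/7 = (29 + h)*(h + h²)/(7*h))
15470/z(96) - 1078/(-35113) = 15470/(29/7 + (⅐)*96² + (30/7)*96) - 1078/(-35113) = 15470/(29/7 + (⅐)*9216 + 2880/7) - 1078*(-1/35113) = 15470/(29/7 + 9216/7 + 2880/7) + 1078/35113 = 15470/(12125/7) + 1078/35113 = 15470*(7/12125) + 1078/35113 = 21658/2425 + 1078/35113 = 763091504/85149025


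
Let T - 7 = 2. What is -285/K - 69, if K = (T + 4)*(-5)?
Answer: -840/13 ≈ -64.615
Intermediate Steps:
T = 9 (T = 7 + 2 = 9)
K = -65 (K = (9 + 4)*(-5) = 13*(-5) = -65)
-285/K - 69 = -285/(-65) - 69 = -285*(-1)/65 - 69 = -15*(-19/65) - 69 = 57/13 - 69 = -840/13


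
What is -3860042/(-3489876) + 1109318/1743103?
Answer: 5299916527447/3041606662614 ≈ 1.7425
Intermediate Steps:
-3860042/(-3489876) + 1109318/1743103 = -3860042*(-1/3489876) + 1109318*(1/1743103) = 1930021/1744938 + 1109318/1743103 = 5299916527447/3041606662614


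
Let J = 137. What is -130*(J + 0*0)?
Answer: -17810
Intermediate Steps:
-130*(J + 0*0) = -130*(137 + 0*0) = -130*(137 + 0) = -130*137 = -17810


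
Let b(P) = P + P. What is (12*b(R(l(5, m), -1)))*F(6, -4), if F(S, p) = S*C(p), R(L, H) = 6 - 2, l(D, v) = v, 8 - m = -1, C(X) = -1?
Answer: -576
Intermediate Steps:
m = 9 (m = 8 - 1*(-1) = 8 + 1 = 9)
R(L, H) = 4
F(S, p) = -S (F(S, p) = S*(-1) = -S)
b(P) = 2*P
(12*b(R(l(5, m), -1)))*F(6, -4) = (12*(2*4))*(-1*6) = (12*8)*(-6) = 96*(-6) = -576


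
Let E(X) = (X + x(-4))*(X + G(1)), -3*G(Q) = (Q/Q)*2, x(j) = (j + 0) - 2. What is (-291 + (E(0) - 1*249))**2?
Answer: 287296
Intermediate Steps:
x(j) = -2 + j (x(j) = j - 2 = -2 + j)
G(Q) = -2/3 (G(Q) = -Q/Q*2/3 = -2/3)
E(X) = (-6 + X)*(-2/3 + X) (E(X) = (X + (-2 - 4))*(X - 2/3) = (X - 6)*(-2/3 + X) = (-6 + X)*(-2/3 + X))
(-291 + (E(0) - 1*249))**2 = (-291 + ((4 + 0**2 - 20/3*0) - 1*249))**2 = (-291 + ((4 + 0 + 0) - 249))**2 = (-291 + (4 - 249))**2 = (-291 - 245)**2 = (-536)**2 = 287296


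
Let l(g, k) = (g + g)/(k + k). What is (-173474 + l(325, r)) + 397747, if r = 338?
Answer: 5831123/26 ≈ 2.2427e+5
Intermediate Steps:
l(g, k) = g/k (l(g, k) = (2*g)/((2*k)) = (2*g)*(1/(2*k)) = g/k)
(-173474 + l(325, r)) + 397747 = (-173474 + 325/338) + 397747 = (-173474 + 325*(1/338)) + 397747 = (-173474 + 25/26) + 397747 = -4510299/26 + 397747 = 5831123/26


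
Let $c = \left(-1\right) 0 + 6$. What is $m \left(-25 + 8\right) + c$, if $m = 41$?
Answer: $-691$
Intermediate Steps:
$c = 6$ ($c = 0 + 6 = 6$)
$m \left(-25 + 8\right) + c = 41 \left(-25 + 8\right) + 6 = 41 \left(-17\right) + 6 = -697 + 6 = -691$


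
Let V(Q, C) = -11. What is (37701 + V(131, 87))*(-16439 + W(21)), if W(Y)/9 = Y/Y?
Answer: -619246700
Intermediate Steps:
W(Y) = 9 (W(Y) = 9*(Y/Y) = 9*1 = 9)
(37701 + V(131, 87))*(-16439 + W(21)) = (37701 - 11)*(-16439 + 9) = 37690*(-16430) = -619246700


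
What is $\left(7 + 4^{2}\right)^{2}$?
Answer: $529$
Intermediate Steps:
$\left(7 + 4^{2}\right)^{2} = \left(7 + 16\right)^{2} = 23^{2} = 529$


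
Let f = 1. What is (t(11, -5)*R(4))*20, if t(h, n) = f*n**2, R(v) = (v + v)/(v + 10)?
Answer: 2000/7 ≈ 285.71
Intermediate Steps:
R(v) = 2*v/(10 + v) (R(v) = (2*v)/(10 + v) = 2*v/(10 + v))
t(h, n) = n**2 (t(h, n) = 1*n**2 = n**2)
(t(11, -5)*R(4))*20 = ((-5)**2*(2*4/(10 + 4)))*20 = (25*(2*4/14))*20 = (25*(2*4*(1/14)))*20 = (25*(4/7))*20 = (100/7)*20 = 2000/7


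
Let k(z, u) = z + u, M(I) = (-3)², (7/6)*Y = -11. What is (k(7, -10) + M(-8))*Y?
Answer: -396/7 ≈ -56.571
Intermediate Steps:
Y = -66/7 (Y = (6/7)*(-11) = -66/7 ≈ -9.4286)
M(I) = 9
k(z, u) = u + z
(k(7, -10) + M(-8))*Y = ((-10 + 7) + 9)*(-66/7) = (-3 + 9)*(-66/7) = 6*(-66/7) = -396/7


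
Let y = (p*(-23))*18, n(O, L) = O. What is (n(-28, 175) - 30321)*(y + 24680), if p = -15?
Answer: -937480610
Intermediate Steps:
y = 6210 (y = -15*(-23)*18 = 345*18 = 6210)
(n(-28, 175) - 30321)*(y + 24680) = (-28 - 30321)*(6210 + 24680) = -30349*30890 = -937480610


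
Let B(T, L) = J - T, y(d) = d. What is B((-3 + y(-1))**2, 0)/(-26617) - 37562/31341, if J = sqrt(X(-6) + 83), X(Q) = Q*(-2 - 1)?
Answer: -999286298/834203397 - sqrt(101)/26617 ≈ -1.1983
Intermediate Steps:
X(Q) = -3*Q (X(Q) = Q*(-3) = -3*Q)
J = sqrt(101) (J = sqrt(-3*(-6) + 83) = sqrt(18 + 83) = sqrt(101) ≈ 10.050)
B(T, L) = sqrt(101) - T
B((-3 + y(-1))**2, 0)/(-26617) - 37562/31341 = (sqrt(101) - (-3 - 1)**2)/(-26617) - 37562/31341 = (sqrt(101) - 1*(-4)**2)*(-1/26617) - 37562*1/31341 = (sqrt(101) - 1*16)*(-1/26617) - 37562/31341 = (sqrt(101) - 16)*(-1/26617) - 37562/31341 = (-16 + sqrt(101))*(-1/26617) - 37562/31341 = (16/26617 - sqrt(101)/26617) - 37562/31341 = -999286298/834203397 - sqrt(101)/26617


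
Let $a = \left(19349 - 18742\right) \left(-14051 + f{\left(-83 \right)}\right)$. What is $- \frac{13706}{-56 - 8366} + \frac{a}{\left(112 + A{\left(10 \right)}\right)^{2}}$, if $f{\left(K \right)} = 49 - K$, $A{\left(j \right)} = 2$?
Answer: $- \frac{35488974175}{54726156} \approx -648.48$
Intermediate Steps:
$a = -8448833$ ($a = \left(19349 - 18742\right) \left(-14051 + \left(49 - -83\right)\right) = 607 \left(-14051 + \left(49 + 83\right)\right) = 607 \left(-14051 + 132\right) = 607 \left(-13919\right) = -8448833$)
$- \frac{13706}{-56 - 8366} + \frac{a}{\left(112 + A{\left(10 \right)}\right)^{2}} = - \frac{13706}{-56 - 8366} - \frac{8448833}{\left(112 + 2\right)^{2}} = - \frac{13706}{-56 - 8366} - \frac{8448833}{114^{2}} = - \frac{13706}{-8422} - \frac{8448833}{12996} = \left(-13706\right) \left(- \frac{1}{8422}\right) - \frac{8448833}{12996} = \frac{6853}{4211} - \frac{8448833}{12996} = - \frac{35488974175}{54726156}$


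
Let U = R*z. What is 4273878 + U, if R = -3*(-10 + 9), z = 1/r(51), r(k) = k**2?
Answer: 3705452227/867 ≈ 4.2739e+6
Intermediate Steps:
z = 1/2601 (z = 1/(51**2) = 1/2601 ≈ 0.00038447)
R = 3 (R = -3*(-1) = 3)
U = 1/867 (U = 3*(1/2601) = 1/867 ≈ 0.0011534)
4273878 + U = 4273878 + 1/867 = 3705452227/867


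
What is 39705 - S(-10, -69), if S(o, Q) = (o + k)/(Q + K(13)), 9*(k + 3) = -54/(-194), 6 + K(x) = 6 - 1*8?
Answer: 296555387/7469 ≈ 39705.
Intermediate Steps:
K(x) = -8 (K(x) = -6 + (6 - 1*8) = -6 + (6 - 8) = -6 - 2 = -8)
k = -288/97 (k = -3 + (-54/(-194))/9 = -3 + (-54*(-1/194))/9 = -3 + (⅑)*(27/97) = -3 + 3/97 = -288/97 ≈ -2.9691)
S(o, Q) = (-288/97 + o)/(-8 + Q) (S(o, Q) = (o - 288/97)/(Q - 8) = (-288/97 + o)/(-8 + Q))
39705 - S(-10, -69) = 39705 - (-288/97 - 10)/(-8 - 69) = 39705 - (-1258)/((-77)*97) = 39705 - (-1)*(-1258)/(77*97) = 39705 - 1*1258/7469 = 39705 - 1258/7469 = 296555387/7469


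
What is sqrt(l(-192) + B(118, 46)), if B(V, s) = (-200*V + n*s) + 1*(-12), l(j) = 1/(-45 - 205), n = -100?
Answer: I*sqrt(70530010)/50 ≈ 167.96*I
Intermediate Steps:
l(j) = -1/250 (l(j) = 1/(-250) = -1/250)
B(V, s) = -12 - 200*V - 100*s (B(V, s) = (-200*V - 100*s) + 1*(-12) = (-200*V - 100*s) - 12 = -12 - 200*V - 100*s)
sqrt(l(-192) + B(118, 46)) = sqrt(-1/250 + (-12 - 200*118 - 100*46)) = sqrt(-1/250 + (-12 - 23600 - 4600)) = sqrt(-1/250 - 28212) = sqrt(-7053001/250) = I*sqrt(70530010)/50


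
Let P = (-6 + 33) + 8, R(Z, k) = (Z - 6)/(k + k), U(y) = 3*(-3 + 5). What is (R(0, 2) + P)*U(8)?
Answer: 201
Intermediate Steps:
U(y) = 6 (U(y) = 3*2 = 6)
R(Z, k) = (-6 + Z)/(2*k) (R(Z, k) = (-6 + Z)/((2*k)) = (-6 + Z)*(1/(2*k)) = (-6 + Z)/(2*k))
P = 35 (P = 27 + 8 = 35)
(R(0, 2) + P)*U(8) = ((½)*(-6 + 0)/2 + 35)*6 = ((½)*(½)*(-6) + 35)*6 = (-3/2 + 35)*6 = (67/2)*6 = 201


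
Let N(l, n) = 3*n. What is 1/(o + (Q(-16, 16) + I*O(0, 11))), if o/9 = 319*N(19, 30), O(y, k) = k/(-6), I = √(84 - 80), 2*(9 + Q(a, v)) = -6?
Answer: 3/775123 ≈ 3.8704e-6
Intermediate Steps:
Q(a, v) = -12 (Q(a, v) = -9 + (½)*(-6) = -9 - 3 = -12)
I = 2 (I = √4 = 2)
O(y, k) = -k/6 (O(y, k) = k*(-⅙) = -k/6)
o = 258390 (o = 9*(319*(3*30)) = 9*(319*90) = 9*28710 = 258390)
1/(o + (Q(-16, 16) + I*O(0, 11))) = 1/(258390 + (-12 + 2*(-⅙*11))) = 1/(258390 + (-12 + 2*(-11/6))) = 1/(258390 + (-12 - 11/3)) = 1/(258390 - 47/3) = 1/(775123/3) = 3/775123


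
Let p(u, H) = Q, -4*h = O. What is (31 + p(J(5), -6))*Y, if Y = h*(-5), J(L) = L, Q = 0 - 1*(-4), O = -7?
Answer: -1225/4 ≈ -306.25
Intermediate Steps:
Q = 4 (Q = 0 + 4 = 4)
h = 7/4 (h = -¼*(-7) = 7/4 ≈ 1.7500)
p(u, H) = 4
Y = -35/4 (Y = (7/4)*(-5) = -35/4 ≈ -8.7500)
(31 + p(J(5), -6))*Y = (31 + 4)*(-35/4) = 35*(-35/4) = -1225/4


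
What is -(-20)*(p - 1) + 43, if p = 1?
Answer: 43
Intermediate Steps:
-(-20)*(p - 1) + 43 = -(-20)*(1 - 1) + 43 = -(-20)*0 + 43 = -4*0 + 43 = 0 + 43 = 43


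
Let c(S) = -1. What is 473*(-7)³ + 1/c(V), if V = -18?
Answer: -162240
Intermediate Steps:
473*(-7)³ + 1/c(V) = 473*(-7)³ + 1/(-1) = 473*(-343) - 1 = -162239 - 1 = -162240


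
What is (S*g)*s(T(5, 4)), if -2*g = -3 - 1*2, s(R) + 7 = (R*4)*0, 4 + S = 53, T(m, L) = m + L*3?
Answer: -1715/2 ≈ -857.50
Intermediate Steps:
T(m, L) = m + 3*L
S = 49 (S = -4 + 53 = 49)
s(R) = -7 (s(R) = -7 + (R*4)*0 = -7 + (4*R)*0 = -7 + 0 = -7)
g = 5/2 (g = -(-3 - 1*2)/2 = -(-3 - 2)/2 = -1/2*(-5) = 5/2 ≈ 2.5000)
(S*g)*s(T(5, 4)) = (49*(5/2))*(-7) = (245/2)*(-7) = -1715/2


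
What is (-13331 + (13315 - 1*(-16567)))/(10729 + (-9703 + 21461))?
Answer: 16551/22487 ≈ 0.73602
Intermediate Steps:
(-13331 + (13315 - 1*(-16567)))/(10729 + (-9703 + 21461)) = (-13331 + (13315 + 16567))/(10729 + 11758) = (-13331 + 29882)/22487 = 16551*(1/22487) = 16551/22487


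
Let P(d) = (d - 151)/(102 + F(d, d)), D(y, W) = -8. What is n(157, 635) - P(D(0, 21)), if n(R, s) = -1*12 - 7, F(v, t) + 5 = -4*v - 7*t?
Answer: -3356/185 ≈ -18.141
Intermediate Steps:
F(v, t) = -5 - 7*t - 4*v (F(v, t) = -5 + (-4*v - 7*t) = -5 + (-7*t - 4*v) = -5 - 7*t - 4*v)
n(R, s) = -19 (n(R, s) = -12 - 7 = -19)
P(d) = (-151 + d)/(97 - 11*d) (P(d) = (d - 151)/(102 + (-5 - 7*d - 4*d)) = (-151 + d)/(102 + (-5 - 11*d)) = (-151 + d)/(97 - 11*d))
n(157, 635) - P(D(0, 21)) = -19 - (151 - 1*(-8))/(-97 + 11*(-8)) = -19 - (151 + 8)/(-97 - 88) = -19 - 159/(-185) = -19 - (-1)*159/185 = -19 - 1*(-159/185) = -19 + 159/185 = -3356/185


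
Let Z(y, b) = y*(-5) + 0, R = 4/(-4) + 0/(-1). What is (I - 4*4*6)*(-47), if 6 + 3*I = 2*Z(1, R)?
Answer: 14288/3 ≈ 4762.7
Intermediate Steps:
R = -1 (R = 4*(-¼) + 0*(-1) = -1 + 0 = -1)
Z(y, b) = -5*y (Z(y, b) = -5*y + 0 = -5*y)
I = -16/3 (I = -2 + (2*(-5*1))/3 = -2 + (2*(-5))/3 = -2 + (⅓)*(-10) = -2 - 10/3 = -16/3 ≈ -5.3333)
(I - 4*4*6)*(-47) = (-16/3 - 4*4*6)*(-47) = (-16/3 - 16*6)*(-47) = (-16/3 - 96)*(-47) = -304/3*(-47) = 14288/3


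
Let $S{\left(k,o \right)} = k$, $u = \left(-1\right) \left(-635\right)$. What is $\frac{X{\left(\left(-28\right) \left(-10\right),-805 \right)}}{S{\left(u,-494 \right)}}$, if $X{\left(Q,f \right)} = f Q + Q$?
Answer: $- \frac{45024}{127} \approx -354.52$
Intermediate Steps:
$X{\left(Q,f \right)} = Q + Q f$ ($X{\left(Q,f \right)} = Q f + Q = Q + Q f$)
$u = 635$
$\frac{X{\left(\left(-28\right) \left(-10\right),-805 \right)}}{S{\left(u,-494 \right)}} = \frac{\left(-28\right) \left(-10\right) \left(1 - 805\right)}{635} = 280 \left(-804\right) \frac{1}{635} = \left(-225120\right) \frac{1}{635} = - \frac{45024}{127}$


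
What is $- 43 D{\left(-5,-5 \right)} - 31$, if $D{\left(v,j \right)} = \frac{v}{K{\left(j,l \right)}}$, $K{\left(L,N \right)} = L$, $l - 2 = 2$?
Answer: $-74$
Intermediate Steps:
$l = 4$ ($l = 2 + 2 = 4$)
$D{\left(v,j \right)} = \frac{v}{j}$
$- 43 D{\left(-5,-5 \right)} - 31 = - 43 \left(- \frac{5}{-5}\right) - 31 = - 43 \left(\left(-5\right) \left(- \frac{1}{5}\right)\right) - 31 = \left(-43\right) 1 - 31 = -43 - 31 = -74$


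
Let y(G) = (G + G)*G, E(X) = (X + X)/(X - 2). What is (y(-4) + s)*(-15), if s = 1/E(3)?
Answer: -965/2 ≈ -482.50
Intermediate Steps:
E(X) = 2*X/(-2 + X) (E(X) = (2*X)/(-2 + X) = 2*X/(-2 + X))
y(G) = 2*G² (y(G) = (2*G)*G = 2*G²)
s = ⅙ (s = 1/(2*3/(-2 + 3)) = 1/(2*3/1) = 1/(2*3*1) = 1/6 = ⅙ ≈ 0.16667)
(y(-4) + s)*(-15) = (2*(-4)² + ⅙)*(-15) = (2*16 + ⅙)*(-15) = (32 + ⅙)*(-15) = (193/6)*(-15) = -965/2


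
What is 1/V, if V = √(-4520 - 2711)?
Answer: -I*√7231/7231 ≈ -0.01176*I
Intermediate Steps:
V = I*√7231 (V = √(-7231) = I*√7231 ≈ 85.035*I)
1/V = 1/(I*√7231) = -I*√7231/7231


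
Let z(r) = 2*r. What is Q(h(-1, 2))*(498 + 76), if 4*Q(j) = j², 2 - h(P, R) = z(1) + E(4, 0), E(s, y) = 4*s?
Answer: 36736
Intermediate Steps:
h(P, R) = -16 (h(P, R) = 2 - (2*1 + 4*4) = 2 - (2 + 16) = 2 - 1*18 = 2 - 18 = -16)
Q(j) = j²/4
Q(h(-1, 2))*(498 + 76) = ((¼)*(-16)²)*(498 + 76) = ((¼)*256)*574 = 64*574 = 36736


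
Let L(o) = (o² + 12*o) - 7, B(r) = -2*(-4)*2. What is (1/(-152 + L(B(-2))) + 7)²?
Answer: 4096576/83521 ≈ 49.048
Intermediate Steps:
B(r) = 16 (B(r) = 8*2 = 16)
L(o) = -7 + o² + 12*o
(1/(-152 + L(B(-2))) + 7)² = (1/(-152 + (-7 + 16² + 12*16)) + 7)² = (1/(-152 + (-7 + 256 + 192)) + 7)² = (1/(-152 + 441) + 7)² = (1/289 + 7)² = (2024/289)² = 4096576/83521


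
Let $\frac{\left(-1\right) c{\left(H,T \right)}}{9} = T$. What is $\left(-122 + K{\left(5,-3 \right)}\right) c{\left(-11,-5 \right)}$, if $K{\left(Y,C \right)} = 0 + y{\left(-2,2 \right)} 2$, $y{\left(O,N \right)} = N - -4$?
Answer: $-4950$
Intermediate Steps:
$c{\left(H,T \right)} = - 9 T$
$y{\left(O,N \right)} = 4 + N$ ($y{\left(O,N \right)} = N + 4 = 4 + N$)
$K{\left(Y,C \right)} = 12$ ($K{\left(Y,C \right)} = 0 + \left(4 + 2\right) 2 = 0 + 6 \cdot 2 = 0 + 12 = 12$)
$\left(-122 + K{\left(5,-3 \right)}\right) c{\left(-11,-5 \right)} = \left(-122 + 12\right) \left(\left(-9\right) \left(-5\right)\right) = \left(-110\right) 45 = -4950$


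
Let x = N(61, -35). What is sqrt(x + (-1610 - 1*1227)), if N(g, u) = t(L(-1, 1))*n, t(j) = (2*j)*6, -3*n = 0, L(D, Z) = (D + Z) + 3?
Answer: I*sqrt(2837) ≈ 53.263*I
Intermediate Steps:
L(D, Z) = 3 + D + Z
n = 0 (n = -1/3*0 = 0)
t(j) = 12*j
N(g, u) = 0 (N(g, u) = (12*(3 - 1 + 1))*0 = (12*3)*0 = 36*0 = 0)
x = 0
sqrt(x + (-1610 - 1*1227)) = sqrt(0 + (-1610 - 1*1227)) = sqrt(0 + (-1610 - 1227)) = sqrt(0 - 2837) = sqrt(-2837) = I*sqrt(2837)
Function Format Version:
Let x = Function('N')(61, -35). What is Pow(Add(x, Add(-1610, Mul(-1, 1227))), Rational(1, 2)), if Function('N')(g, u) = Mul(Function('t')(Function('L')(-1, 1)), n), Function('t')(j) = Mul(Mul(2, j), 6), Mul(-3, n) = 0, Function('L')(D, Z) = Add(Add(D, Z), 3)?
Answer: Mul(I, Pow(2837, Rational(1, 2))) ≈ Mul(53.263, I)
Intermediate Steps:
Function('L')(D, Z) = Add(3, D, Z)
n = 0 (n = Mul(Rational(-1, 3), 0) = 0)
Function('t')(j) = Mul(12, j)
Function('N')(g, u) = 0 (Function('N')(g, u) = Mul(Mul(12, Add(3, -1, 1)), 0) = Mul(Mul(12, 3), 0) = Mul(36, 0) = 0)
x = 0
Pow(Add(x, Add(-1610, Mul(-1, 1227))), Rational(1, 2)) = Pow(Add(0, Add(-1610, Mul(-1, 1227))), Rational(1, 2)) = Pow(Add(0, Add(-1610, -1227)), Rational(1, 2)) = Pow(Add(0, -2837), Rational(1, 2)) = Pow(-2837, Rational(1, 2)) = Mul(I, Pow(2837, Rational(1, 2)))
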